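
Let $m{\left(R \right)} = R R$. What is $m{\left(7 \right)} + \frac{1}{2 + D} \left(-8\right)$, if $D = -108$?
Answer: $\frac{2601}{53} \approx 49.075$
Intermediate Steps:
$m{\left(R \right)} = R^{2}$
$m{\left(7 \right)} + \frac{1}{2 + D} \left(-8\right) = 7^{2} + \frac{1}{2 - 108} \left(-8\right) = 49 + \frac{1}{-106} \left(-8\right) = 49 - - \frac{4}{53} = 49 + \frac{4}{53} = \frac{2601}{53}$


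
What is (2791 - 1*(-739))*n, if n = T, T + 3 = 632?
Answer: 2220370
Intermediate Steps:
T = 629 (T = -3 + 632 = 629)
n = 629
(2791 - 1*(-739))*n = (2791 - 1*(-739))*629 = (2791 + 739)*629 = 3530*629 = 2220370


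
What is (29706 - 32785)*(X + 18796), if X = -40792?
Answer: 67725684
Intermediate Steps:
(29706 - 32785)*(X + 18796) = (29706 - 32785)*(-40792 + 18796) = -3079*(-21996) = 67725684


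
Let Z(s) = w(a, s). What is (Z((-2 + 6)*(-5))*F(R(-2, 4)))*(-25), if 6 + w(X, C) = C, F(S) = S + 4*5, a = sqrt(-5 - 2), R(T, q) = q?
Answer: 15600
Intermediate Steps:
a = I*sqrt(7) (a = sqrt(-7) = I*sqrt(7) ≈ 2.6458*I)
F(S) = 20 + S (F(S) = S + 20 = 20 + S)
w(X, C) = -6 + C
Z(s) = -6 + s
(Z((-2 + 6)*(-5))*F(R(-2, 4)))*(-25) = ((-6 + (-2 + 6)*(-5))*(20 + 4))*(-25) = ((-6 + 4*(-5))*24)*(-25) = ((-6 - 20)*24)*(-25) = -26*24*(-25) = -624*(-25) = 15600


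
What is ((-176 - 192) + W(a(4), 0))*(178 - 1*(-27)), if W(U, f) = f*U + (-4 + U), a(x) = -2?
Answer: -76670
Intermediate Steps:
W(U, f) = -4 + U + U*f (W(U, f) = U*f + (-4 + U) = -4 + U + U*f)
((-176 - 192) + W(a(4), 0))*(178 - 1*(-27)) = ((-176 - 192) + (-4 - 2 - 2*0))*(178 - 1*(-27)) = (-368 + (-4 - 2 + 0))*(178 + 27) = (-368 - 6)*205 = -374*205 = -76670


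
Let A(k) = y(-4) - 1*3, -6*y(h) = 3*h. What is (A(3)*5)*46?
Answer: -230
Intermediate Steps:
y(h) = -h/2
A(k) = -1 (A(k) = -½*(-4) - 1*3 = 2 - 3 = -1)
(A(3)*5)*46 = -1*5*46 = -5*46 = -230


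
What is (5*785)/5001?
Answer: 3925/5001 ≈ 0.78484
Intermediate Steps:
(5*785)/5001 = 3925*(1/5001) = 3925/5001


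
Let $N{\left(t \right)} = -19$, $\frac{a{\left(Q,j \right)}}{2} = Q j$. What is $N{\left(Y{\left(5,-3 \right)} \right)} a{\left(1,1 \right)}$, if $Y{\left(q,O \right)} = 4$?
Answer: $-38$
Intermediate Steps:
$a{\left(Q,j \right)} = 2 Q j$
$N{\left(Y{\left(5,-3 \right)} \right)} a{\left(1,1 \right)} = - 19 \cdot 2 \cdot 1 \cdot 1 = \left(-19\right) 2 = -38$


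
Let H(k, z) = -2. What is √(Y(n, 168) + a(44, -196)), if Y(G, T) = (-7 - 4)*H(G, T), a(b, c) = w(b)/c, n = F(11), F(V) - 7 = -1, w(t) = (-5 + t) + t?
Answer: √4229/14 ≈ 4.6451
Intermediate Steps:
w(t) = -5 + 2*t
F(V) = 6 (F(V) = 7 - 1 = 6)
n = 6
a(b, c) = (-5 + 2*b)/c
Y(G, T) = 22 (Y(G, T) = (-7 - 4)*(-2) = -11*(-2) = 22)
√(Y(n, 168) + a(44, -196)) = √(22 + (-5 + 2*44)/(-196)) = √(22 - (-5 + 88)/196) = √(22 - 1/196*83) = √(22 - 83/196) = √(4229/196) = √4229/14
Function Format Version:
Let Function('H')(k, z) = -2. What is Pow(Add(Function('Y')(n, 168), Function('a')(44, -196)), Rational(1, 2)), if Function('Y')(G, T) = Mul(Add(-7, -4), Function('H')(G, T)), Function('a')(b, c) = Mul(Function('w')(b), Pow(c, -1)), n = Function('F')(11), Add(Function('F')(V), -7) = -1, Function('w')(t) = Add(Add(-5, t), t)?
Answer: Mul(Rational(1, 14), Pow(4229, Rational(1, 2))) ≈ 4.6451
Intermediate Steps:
Function('w')(t) = Add(-5, Mul(2, t))
Function('F')(V) = 6 (Function('F')(V) = Add(7, -1) = 6)
n = 6
Function('a')(b, c) = Mul(Pow(c, -1), Add(-5, Mul(2, b))) (Function('a')(b, c) = Mul(Add(-5, Mul(2, b)), Pow(c, -1)) = Mul(Pow(c, -1), Add(-5, Mul(2, b))))
Function('Y')(G, T) = 22 (Function('Y')(G, T) = Mul(Add(-7, -4), -2) = Mul(-11, -2) = 22)
Pow(Add(Function('Y')(n, 168), Function('a')(44, -196)), Rational(1, 2)) = Pow(Add(22, Mul(Pow(-196, -1), Add(-5, Mul(2, 44)))), Rational(1, 2)) = Pow(Add(22, Mul(Rational(-1, 196), Add(-5, 88))), Rational(1, 2)) = Pow(Add(22, Mul(Rational(-1, 196), 83)), Rational(1, 2)) = Pow(Add(22, Rational(-83, 196)), Rational(1, 2)) = Pow(Rational(4229, 196), Rational(1, 2)) = Mul(Rational(1, 14), Pow(4229, Rational(1, 2)))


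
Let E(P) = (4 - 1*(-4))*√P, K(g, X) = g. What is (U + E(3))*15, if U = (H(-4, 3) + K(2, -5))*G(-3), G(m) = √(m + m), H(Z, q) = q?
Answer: 120*√3 + 75*I*√6 ≈ 207.85 + 183.71*I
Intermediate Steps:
G(m) = √2*√m (G(m) = √(2*m) = √2*√m)
U = 5*I*√6 (U = (3 + 2)*(√2*√(-3)) = 5*(√2*(I*√3)) = 5*(I*√6) = 5*I*√6 ≈ 12.247*I)
E(P) = 8*√P (E(P) = (4 + 4)*√P = 8*√P)
(U + E(3))*15 = (5*I*√6 + 8*√3)*15 = (8*√3 + 5*I*√6)*15 = 120*√3 + 75*I*√6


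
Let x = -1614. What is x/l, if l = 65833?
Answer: -1614/65833 ≈ -0.024517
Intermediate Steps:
x/l = -1614/65833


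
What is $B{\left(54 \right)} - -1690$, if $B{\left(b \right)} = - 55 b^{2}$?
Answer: $-158690$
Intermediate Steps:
$B{\left(54 \right)} - -1690 = - 55 \cdot 54^{2} - -1690 = \left(-55\right) 2916 + 1690 = -160380 + 1690 = -158690$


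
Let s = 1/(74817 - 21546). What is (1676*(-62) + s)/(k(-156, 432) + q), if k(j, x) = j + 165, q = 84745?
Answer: -5535496151/4514930334 ≈ -1.2260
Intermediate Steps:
s = 1/53271 ≈ 1.8772e-5
k(j, x) = 165 + j
(1676*(-62) + s)/(k(-156, 432) + q) = (1676*(-62) + 1/53271)/((165 - 156) + 84745) = (-103912 + 1/53271)/(9 + 84745) = -5535496151/53271/84754 = -5535496151/53271*1/84754 = -5535496151/4514930334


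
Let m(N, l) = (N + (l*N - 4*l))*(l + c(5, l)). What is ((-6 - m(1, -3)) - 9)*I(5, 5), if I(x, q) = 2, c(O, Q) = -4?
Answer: 110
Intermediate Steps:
m(N, l) = (-4 + l)*(N - 4*l + N*l) (m(N, l) = (N + (l*N - 4*l))*(l - 4) = (N + (N*l - 4*l))*(-4 + l) = (N + (-4*l + N*l))*(-4 + l) = (N - 4*l + N*l)*(-4 + l) = (-4 + l)*(N - 4*l + N*l))
((-6 - m(1, -3)) - 9)*I(5, 5) = ((-6 - (-4*1 - 4*(-3)² + 16*(-3) + 1*(-3)² - 3*1*(-3))) - 9)*2 = ((-6 - (-4 - 4*9 - 48 + 1*9 + 9)) - 9)*2 = ((-6 - (-4 - 36 - 48 + 9 + 9)) - 9)*2 = ((-6 - 1*(-70)) - 9)*2 = ((-6 + 70) - 9)*2 = (64 - 9)*2 = 55*2 = 110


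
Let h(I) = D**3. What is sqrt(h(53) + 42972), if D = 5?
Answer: sqrt(43097) ≈ 207.60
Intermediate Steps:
h(I) = 125 (h(I) = 5**3 = 125)
sqrt(h(53) + 42972) = sqrt(125 + 42972) = sqrt(43097)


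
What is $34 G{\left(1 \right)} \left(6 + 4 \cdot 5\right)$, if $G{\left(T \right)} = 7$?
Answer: $6188$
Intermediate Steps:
$34 G{\left(1 \right)} \left(6 + 4 \cdot 5\right) = 34 \cdot 7 \left(6 + 4 \cdot 5\right) = 238 \left(6 + 20\right) = 238 \cdot 26 = 6188$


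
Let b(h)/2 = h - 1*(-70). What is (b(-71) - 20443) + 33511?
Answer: 13066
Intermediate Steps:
b(h) = 140 + 2*h (b(h) = 2*(h - 1*(-70)) = 2*(h + 70) = 2*(70 + h) = 140 + 2*h)
(b(-71) - 20443) + 33511 = ((140 + 2*(-71)) - 20443) + 33511 = ((140 - 142) - 20443) + 33511 = (-2 - 20443) + 33511 = -20445 + 33511 = 13066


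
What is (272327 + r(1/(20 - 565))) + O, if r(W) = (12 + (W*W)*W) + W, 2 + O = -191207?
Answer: 13133212549224/161878625 ≈ 81130.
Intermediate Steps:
O = -191209 (O = -2 - 191207 = -191209)
r(W) = 12 + W + W**3 (r(W) = (12 + W**2*W) + W = (12 + W**3) + W = 12 + W + W**3)
(272327 + r(1/(20 - 565))) + O = (272327 + (12 + 1/(20 - 565) + (1/(20 - 565))**3)) - 191209 = (272327 + (12 + 1/(-545) + (1/(-545))**3)) - 191209 = (272327 + (12 - 1/545 + (-1/545)**3)) - 191209 = (272327 + (12 - 1/545 - 1/161878625)) - 191209 = (272327 + 1942246474/161878625) - 191209 = 44085862556849/161878625 - 191209 = 13133212549224/161878625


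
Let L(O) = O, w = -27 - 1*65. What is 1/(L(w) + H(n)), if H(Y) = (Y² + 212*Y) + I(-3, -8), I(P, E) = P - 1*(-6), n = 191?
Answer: 1/76884 ≈ 1.3007e-5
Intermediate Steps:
I(P, E) = 6 + P (I(P, E) = P + 6 = 6 + P)
H(Y) = 3 + Y² + 212*Y (H(Y) = (Y² + 212*Y) + (6 - 3) = (Y² + 212*Y) + 3 = 3 + Y² + 212*Y)
w = -92 (w = -27 - 65 = -92)
1/(L(w) + H(n)) = 1/(-92 + (3 + 191² + 212*191)) = 1/(-92 + (3 + 36481 + 40492)) = 1/(-92 + 76976) = 1/76884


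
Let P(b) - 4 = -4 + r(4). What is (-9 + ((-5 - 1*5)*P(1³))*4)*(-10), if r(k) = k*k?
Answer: 6490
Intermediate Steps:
r(k) = k²
P(b) = 16 (P(b) = 4 + (-4 + 4²) = 4 + (-4 + 16) = 4 + 12 = 16)
(-9 + ((-5 - 1*5)*P(1³))*4)*(-10) = (-9 + ((-5 - 1*5)*16)*4)*(-10) = (-9 + ((-5 - 5)*16)*4)*(-10) = (-9 - 10*16*4)*(-10) = (-9 - 160*4)*(-10) = (-9 - 640)*(-10) = -649*(-10) = 6490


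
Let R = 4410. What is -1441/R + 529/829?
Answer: 1138301/3655890 ≈ 0.31136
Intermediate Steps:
-1441/R + 529/829 = -1441/4410 + 529/829 = 1138301/3655890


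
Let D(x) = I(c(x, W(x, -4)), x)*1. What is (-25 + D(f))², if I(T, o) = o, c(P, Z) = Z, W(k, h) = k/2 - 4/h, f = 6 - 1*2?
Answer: 441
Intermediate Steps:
f = 4 (f = 6 - 2 = 4)
W(k, h) = k/2 - 4/h (W(k, h) = k*(½) - 4/h = k/2 - 4/h)
D(x) = x (D(x) = x*1 = x)
(-25 + D(f))² = (-25 + 4)² = (-21)² = 441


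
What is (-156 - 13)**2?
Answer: 28561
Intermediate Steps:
(-156 - 13)**2 = (-169)**2 = 28561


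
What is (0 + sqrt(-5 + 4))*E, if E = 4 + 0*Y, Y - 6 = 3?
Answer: 4*I ≈ 4.0*I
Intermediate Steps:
Y = 9 (Y = 6 + 3 = 9)
E = 4 (E = 4 + 0*9 = 4 + 0 = 4)
(0 + sqrt(-5 + 4))*E = (0 + sqrt(-5 + 4))*4 = (0 + sqrt(-1))*4 = (0 + I)*4 = I*4 = 4*I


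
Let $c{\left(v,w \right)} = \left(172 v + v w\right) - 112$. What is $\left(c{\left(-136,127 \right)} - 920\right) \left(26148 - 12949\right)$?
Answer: $-550345504$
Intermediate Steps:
$c{\left(v,w \right)} = -112 + 172 v + v w$
$\left(c{\left(-136,127 \right)} - 920\right) \left(26148 - 12949\right) = \left(\left(-112 + 172 \left(-136\right) - 17272\right) - 920\right) \left(26148 - 12949\right) = \left(\left(-112 - 23392 - 17272\right) - 920\right) 13199 = \left(-40776 - 920\right) 13199 = \left(-41696\right) 13199 = -550345504$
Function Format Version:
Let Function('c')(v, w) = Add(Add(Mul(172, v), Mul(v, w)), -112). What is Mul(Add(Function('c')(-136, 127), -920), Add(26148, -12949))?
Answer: -550345504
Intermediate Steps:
Function('c')(v, w) = Add(-112, Mul(172, v), Mul(v, w))
Mul(Add(Function('c')(-136, 127), -920), Add(26148, -12949)) = Mul(Add(Add(-112, Mul(172, -136), Mul(-136, 127)), -920), Add(26148, -12949)) = Mul(Add(Add(-112, -23392, -17272), -920), 13199) = Mul(Add(-40776, -920), 13199) = Mul(-41696, 13199) = -550345504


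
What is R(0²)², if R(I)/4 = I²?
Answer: 0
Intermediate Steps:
R(I) = 4*I²
R(0²)² = (4*(0²)²)² = (4*0²)² = (4*0)² = 0² = 0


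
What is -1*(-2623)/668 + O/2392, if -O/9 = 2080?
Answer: -59911/15364 ≈ -3.8994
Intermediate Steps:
O = -18720 (O = -9*2080 = -18720)
-1*(-2623)/668 + O/2392 = -1*(-2623)/668 - 18720/2392 = 2623*(1/668) - 18720*1/2392 = 2623/668 - 180/23 = -59911/15364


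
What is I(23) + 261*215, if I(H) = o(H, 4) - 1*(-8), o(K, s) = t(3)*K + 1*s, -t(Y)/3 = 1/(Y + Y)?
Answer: 112231/2 ≈ 56116.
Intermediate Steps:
t(Y) = -3/(2*Y) (t(Y) = -3/(Y + Y) = -3*1/(2*Y) = -3/(2*Y))
o(K, s) = s - K/2 (o(K, s) = (-3/2/3)*K + 1*s = (-3/2*1/3)*K + s = -K/2 + s = s - K/2)
I(H) = 12 - H/2 (I(H) = (4 - H/2) - 1*(-8) = (4 - H/2) + 8 = 12 - H/2)
I(23) + 261*215 = (12 - 1/2*23) + 261*215 = (12 - 23/2) + 56115 = 1/2 + 56115 = 112231/2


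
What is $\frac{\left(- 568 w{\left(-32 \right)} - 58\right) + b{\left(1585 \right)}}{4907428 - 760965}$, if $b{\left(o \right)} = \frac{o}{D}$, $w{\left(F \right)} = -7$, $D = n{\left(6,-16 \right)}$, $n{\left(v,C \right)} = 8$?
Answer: $\frac{32929}{33171704} \approx 0.00099268$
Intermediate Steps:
$D = 8$
$b{\left(o \right)} = \frac{o}{8}$
$\frac{\left(- 568 w{\left(-32 \right)} - 58\right) + b{\left(1585 \right)}}{4907428 - 760965} = \frac{\left(\left(-568\right) \left(-7\right) - 58\right) + \frac{1}{8} \cdot 1585}{4907428 - 760965} = \frac{\left(3976 - 58\right) + \frac{1585}{8}}{4146463} = \left(3918 + \frac{1585}{8}\right) \frac{1}{4146463} = \frac{32929}{8} \cdot \frac{1}{4146463} = \frac{32929}{33171704}$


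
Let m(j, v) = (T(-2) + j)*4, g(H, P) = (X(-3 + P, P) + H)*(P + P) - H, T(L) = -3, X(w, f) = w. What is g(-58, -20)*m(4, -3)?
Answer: 13192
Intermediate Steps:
g(H, P) = -H + 2*P*(-3 + H + P) (g(H, P) = ((-3 + P) + H)*(P + P) - H = (-3 + H + P)*(2*P) - H = 2*P*(-3 + H + P) - H = -H + 2*P*(-3 + H + P))
m(j, v) = -12 + 4*j (m(j, v) = (-3 + j)*4 = -12 + 4*j)
g(-58, -20)*m(4, -3) = (-1*(-58) + 2*(-58)*(-20) + 2*(-20)*(-3 - 20))*(-12 + 4*4) = (58 + 2320 + 2*(-20)*(-23))*(-12 + 16) = (58 + 2320 + 920)*4 = 3298*4 = 13192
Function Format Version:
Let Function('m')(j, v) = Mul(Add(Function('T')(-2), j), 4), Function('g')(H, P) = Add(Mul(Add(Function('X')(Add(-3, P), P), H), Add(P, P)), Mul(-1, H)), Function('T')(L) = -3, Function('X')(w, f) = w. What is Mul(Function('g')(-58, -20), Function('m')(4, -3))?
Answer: 13192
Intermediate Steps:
Function('g')(H, P) = Add(Mul(-1, H), Mul(2, P, Add(-3, H, P))) (Function('g')(H, P) = Add(Mul(Add(Add(-3, P), H), Add(P, P)), Mul(-1, H)) = Add(Mul(Add(-3, H, P), Mul(2, P)), Mul(-1, H)) = Add(Mul(2, P, Add(-3, H, P)), Mul(-1, H)) = Add(Mul(-1, H), Mul(2, P, Add(-3, H, P))))
Function('m')(j, v) = Add(-12, Mul(4, j)) (Function('m')(j, v) = Mul(Add(-3, j), 4) = Add(-12, Mul(4, j)))
Mul(Function('g')(-58, -20), Function('m')(4, -3)) = Mul(Add(Mul(-1, -58), Mul(2, -58, -20), Mul(2, -20, Add(-3, -20))), Add(-12, Mul(4, 4))) = Mul(Add(58, 2320, Mul(2, -20, -23)), Add(-12, 16)) = Mul(Add(58, 2320, 920), 4) = Mul(3298, 4) = 13192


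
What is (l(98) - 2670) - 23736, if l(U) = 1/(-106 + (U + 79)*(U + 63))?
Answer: -749692745/28391 ≈ -26406.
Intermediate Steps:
l(U) = 1/(-106 + (63 + U)*(79 + U)) (l(U) = 1/(-106 + (79 + U)*(63 + U)) = 1/(-106 + (63 + U)*(79 + U)))
(l(98) - 2670) - 23736 = (1/(4871 + 98² + 142*98) - 2670) - 23736 = (1/(4871 + 9604 + 13916) - 2670) - 23736 = (1/28391 - 2670) - 23736 = -75803969/28391 - 23736 = -749692745/28391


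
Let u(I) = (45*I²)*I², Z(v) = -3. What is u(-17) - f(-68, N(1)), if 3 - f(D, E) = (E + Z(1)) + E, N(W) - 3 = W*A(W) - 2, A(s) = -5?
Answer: 3758431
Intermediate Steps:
u(I) = 45*I⁴
N(W) = 1 - 5*W (N(W) = 3 + (W*(-5) - 2) = 3 + (-5*W - 2) = 3 + (-2 - 5*W) = 1 - 5*W)
f(D, E) = 6 - 2*E (f(D, E) = 3 - ((E - 3) + E) = 3 - ((-3 + E) + E) = 3 - (-3 + 2*E) = 3 + (3 - 2*E) = 6 - 2*E)
u(-17) - f(-68, N(1)) = 45*(-17)⁴ - (6 - 2*(1 - 5*1)) = 45*83521 - (6 - 2*(1 - 5)) = 3758445 - (6 - 2*(-4)) = 3758445 - (6 + 8) = 3758445 - 1*14 = 3758445 - 14 = 3758431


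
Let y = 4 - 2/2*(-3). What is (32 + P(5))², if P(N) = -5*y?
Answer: 9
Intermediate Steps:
y = 7 (y = 4 - 2*½*(-3) = 4 - 1*(-3) = 4 + 3 = 7)
P(N) = -35 (P(N) = -5*7 = -35)
(32 + P(5))² = (32 - 35)² = (-3)² = 9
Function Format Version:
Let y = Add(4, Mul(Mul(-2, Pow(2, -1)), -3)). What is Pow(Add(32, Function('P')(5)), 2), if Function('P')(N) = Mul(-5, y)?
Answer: 9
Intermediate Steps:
y = 7 (y = Add(4, Mul(Mul(-2, Rational(1, 2)), -3)) = Add(4, Mul(-1, -3)) = Add(4, 3) = 7)
Function('P')(N) = -35 (Function('P')(N) = Mul(-5, 7) = -35)
Pow(Add(32, Function('P')(5)), 2) = Pow(Add(32, -35), 2) = Pow(-3, 2) = 9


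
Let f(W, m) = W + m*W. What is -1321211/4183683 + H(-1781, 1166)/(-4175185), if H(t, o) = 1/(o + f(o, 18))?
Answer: -2625308655993467/8313175710371400 ≈ -0.31580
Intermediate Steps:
f(W, m) = W + W*m
H(t, o) = 1/(20*o) (H(t, o) = 1/(o + o*(1 + 18)) = 1/(o + o*19) = 1/(o + 19*o) = 1/(20*o))
-1321211/4183683 + H(-1781, 1166)/(-4175185) = -1321211/4183683 + ((1/20)/1166)/(-4175185) = -1321211*1/4183683 + ((1/20)*(1/1166))*(-1/4175185) = -1321211/4183683 + (1/23320)*(-1/4175185) = -1321211/4183683 - 1/97365314200 = -2625308655993467/8313175710371400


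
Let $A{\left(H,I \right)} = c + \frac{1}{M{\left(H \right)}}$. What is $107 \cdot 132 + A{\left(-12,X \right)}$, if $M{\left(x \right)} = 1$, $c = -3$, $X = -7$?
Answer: $14122$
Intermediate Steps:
$A{\left(H,I \right)} = -2$ ($A{\left(H,I \right)} = -3 + 1^{-1} = -3 + 1 = -2$)
$107 \cdot 132 + A{\left(-12,X \right)} = 107 \cdot 132 - 2 = 14124 - 2 = 14122$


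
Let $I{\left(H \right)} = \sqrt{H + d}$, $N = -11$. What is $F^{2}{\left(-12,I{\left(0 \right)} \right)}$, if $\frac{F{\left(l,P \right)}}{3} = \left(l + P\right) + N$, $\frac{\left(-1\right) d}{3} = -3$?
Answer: $3600$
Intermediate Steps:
$d = 9$ ($d = \left(-3\right) \left(-3\right) = 9$)
$I{\left(H \right)} = \sqrt{9 + H}$ ($I{\left(H \right)} = \sqrt{H + 9} = \sqrt{9 + H}$)
$F{\left(l,P \right)} = -33 + 3 P + 3 l$ ($F{\left(l,P \right)} = 3 \left(\left(l + P\right) - 11\right) = 3 \left(\left(P + l\right) - 11\right) = 3 \left(-11 + P + l\right) = -33 + 3 P + 3 l$)
$F^{2}{\left(-12,I{\left(0 \right)} \right)} = \left(-33 + 3 \sqrt{9 + 0} + 3 \left(-12\right)\right)^{2} = \left(-33 + 3 \sqrt{9} - 36\right)^{2} = \left(-33 + 3 \cdot 3 - 36\right)^{2} = \left(-33 + 9 - 36\right)^{2} = \left(-60\right)^{2} = 3600$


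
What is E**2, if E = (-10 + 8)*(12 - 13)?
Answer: 4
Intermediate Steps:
E = 2 (E = -2*(-1) = 2)
E**2 = 2**2 = 4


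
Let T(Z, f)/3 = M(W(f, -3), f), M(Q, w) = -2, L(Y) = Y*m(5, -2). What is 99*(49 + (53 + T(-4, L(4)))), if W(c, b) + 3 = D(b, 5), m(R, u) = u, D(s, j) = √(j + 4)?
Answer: 9504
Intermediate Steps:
D(s, j) = √(4 + j)
L(Y) = -2*Y (L(Y) = Y*(-2) = -2*Y)
W(c, b) = 0 (W(c, b) = -3 + √(4 + 5) = -3 + √9 = -3 + 3 = 0)
T(Z, f) = -6 (T(Z, f) = 3*(-2) = -6)
99*(49 + (53 + T(-4, L(4)))) = 99*(49 + (53 - 6)) = 99*(49 + 47) = 99*96 = 9504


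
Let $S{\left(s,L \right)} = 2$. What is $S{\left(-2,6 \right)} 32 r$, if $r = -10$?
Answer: $-640$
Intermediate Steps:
$S{\left(-2,6 \right)} 32 r = 2 \cdot 32 \left(-10\right) = 64 \left(-10\right) = -640$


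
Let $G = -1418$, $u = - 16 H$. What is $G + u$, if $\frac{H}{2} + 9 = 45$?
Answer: $-2570$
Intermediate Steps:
$H = 72$ ($H = -18 + 2 \cdot 45 = -18 + 90 = 72$)
$u = -1152$ ($u = \left(-16\right) 72 = -1152$)
$G + u = -1418 - 1152 = -2570$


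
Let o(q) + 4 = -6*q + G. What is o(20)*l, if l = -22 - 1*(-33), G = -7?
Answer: -1441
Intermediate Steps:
l = 11 (l = -22 + 33 = 11)
o(q) = -11 - 6*q (o(q) = -4 + (-6*q - 7) = -4 + (-7 - 6*q) = -11 - 6*q)
o(20)*l = (-11 - 6*20)*11 = (-11 - 120)*11 = -131*11 = -1441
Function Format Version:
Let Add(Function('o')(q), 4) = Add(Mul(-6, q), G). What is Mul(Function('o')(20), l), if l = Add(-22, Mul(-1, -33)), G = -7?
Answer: -1441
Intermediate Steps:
l = 11 (l = Add(-22, 33) = 11)
Function('o')(q) = Add(-11, Mul(-6, q)) (Function('o')(q) = Add(-4, Add(Mul(-6, q), -7)) = Add(-4, Add(-7, Mul(-6, q))) = Add(-11, Mul(-6, q)))
Mul(Function('o')(20), l) = Mul(Add(-11, Mul(-6, 20)), 11) = Mul(Add(-11, -120), 11) = Mul(-131, 11) = -1441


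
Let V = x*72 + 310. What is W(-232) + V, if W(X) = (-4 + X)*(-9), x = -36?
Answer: -158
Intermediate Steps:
V = -2282 (V = -36*72 + 310 = -2592 + 310 = -2282)
W(X) = 36 - 9*X
W(-232) + V = (36 - 9*(-232)) - 2282 = (36 + 2088) - 2282 = 2124 - 2282 = -158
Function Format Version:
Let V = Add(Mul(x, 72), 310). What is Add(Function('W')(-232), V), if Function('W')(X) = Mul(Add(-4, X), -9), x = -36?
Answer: -158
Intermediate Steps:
V = -2282 (V = Add(Mul(-36, 72), 310) = Add(-2592, 310) = -2282)
Function('W')(X) = Add(36, Mul(-9, X))
Add(Function('W')(-232), V) = Add(Add(36, Mul(-9, -232)), -2282) = Add(Add(36, 2088), -2282) = Add(2124, -2282) = -158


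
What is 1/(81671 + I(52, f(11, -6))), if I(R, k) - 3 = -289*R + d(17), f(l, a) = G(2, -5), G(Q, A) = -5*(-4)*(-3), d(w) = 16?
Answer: 1/66662 ≈ 1.5001e-5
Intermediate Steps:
G(Q, A) = -60 (G(Q, A) = 20*(-3) = -60)
f(l, a) = -60
I(R, k) = 19 - 289*R (I(R, k) = 3 + (-289*R + 16) = 3 + (16 - 289*R) = 19 - 289*R)
1/(81671 + I(52, f(11, -6))) = 1/(81671 + (19 - 289*52)) = 1/(81671 + (19 - 15028)) = 1/(81671 - 15009) = 1/66662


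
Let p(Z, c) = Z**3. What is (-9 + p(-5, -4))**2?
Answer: 17956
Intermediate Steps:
(-9 + p(-5, -4))**2 = (-9 + (-5)**3)**2 = (-9 - 125)**2 = (-134)**2 = 17956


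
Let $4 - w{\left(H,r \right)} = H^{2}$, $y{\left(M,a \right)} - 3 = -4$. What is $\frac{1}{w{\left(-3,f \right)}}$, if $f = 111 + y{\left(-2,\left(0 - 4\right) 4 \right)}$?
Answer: $- \frac{1}{5} \approx -0.2$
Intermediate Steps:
$y{\left(M,a \right)} = -1$ ($y{\left(M,a \right)} = 3 - 4 = -1$)
$f = 110$ ($f = 111 - 1 = 110$)
$w{\left(H,r \right)} = 4 - H^{2}$
$\frac{1}{w{\left(-3,f \right)}} = \frac{1}{4 - \left(-3\right)^{2}} = \frac{1}{4 - 9} = \frac{1}{-5} = - \frac{1}{5}$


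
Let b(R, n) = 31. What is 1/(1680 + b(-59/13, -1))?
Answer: 1/1711 ≈ 0.00058445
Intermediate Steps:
1/(1680 + b(-59/13, -1)) = 1/(1680 + 31) = 1/1711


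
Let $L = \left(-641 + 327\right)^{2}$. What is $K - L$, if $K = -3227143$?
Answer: $-3325739$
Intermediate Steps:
$L = 98596$ ($L = \left(-314\right)^{2} = 98596$)
$K - L = -3227143 - 98596 = -3325739$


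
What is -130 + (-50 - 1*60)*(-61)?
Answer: 6580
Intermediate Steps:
-130 + (-50 - 1*60)*(-61) = -130 + (-50 - 60)*(-61) = -130 - 110*(-61) = -130 + 6710 = 6580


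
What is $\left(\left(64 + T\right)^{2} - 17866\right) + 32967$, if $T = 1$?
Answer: $19326$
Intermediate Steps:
$\left(\left(64 + T\right)^{2} - 17866\right) + 32967 = \left(\left(64 + 1\right)^{2} - 17866\right) + 32967 = \left(65^{2} - 17866\right) + 32967 = \left(4225 - 17866\right) + 32967 = -13641 + 32967 = 19326$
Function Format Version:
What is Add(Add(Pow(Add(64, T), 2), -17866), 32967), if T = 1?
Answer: 19326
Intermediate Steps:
Add(Add(Pow(Add(64, T), 2), -17866), 32967) = Add(Add(Pow(Add(64, 1), 2), -17866), 32967) = Add(Add(Pow(65, 2), -17866), 32967) = Add(Add(4225, -17866), 32967) = Add(-13641, 32967) = 19326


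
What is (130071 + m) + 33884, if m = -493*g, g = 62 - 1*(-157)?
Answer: 55988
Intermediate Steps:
g = 219 (g = 62 + 157 = 219)
m = -107967 (m = -493*219 = -107967)
(130071 + m) + 33884 = (130071 - 107967) + 33884 = 22104 + 33884 = 55988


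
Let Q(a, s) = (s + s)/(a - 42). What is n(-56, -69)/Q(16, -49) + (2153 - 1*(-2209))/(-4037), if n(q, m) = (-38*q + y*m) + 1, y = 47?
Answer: -58677572/197813 ≈ -296.63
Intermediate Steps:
Q(a, s) = 2*s/(-42 + a) (Q(a, s) = (2*s)/(-42 + a) = 2*s/(-42 + a))
n(q, m) = 1 - 38*q + 47*m (n(q, m) = (-38*q + 47*m) + 1 = 1 - 38*q + 47*m)
n(-56, -69)/Q(16, -49) + (2153 - 1*(-2209))/(-4037) = (1 - 38*(-56) + 47*(-69))/((2*(-49)/(-42 + 16))) + (2153 - 1*(-2209))/(-4037) = (1 + 2128 - 3243)/((2*(-49)/(-26))) + (2153 + 2209)*(-1/4037) = -1114/(2*(-49)*(-1/26)) + 4362*(-1/4037) = -1114/49/13 - 4362/4037 = -1114*13/49 - 4362/4037 = -14482/49 - 4362/4037 = -58677572/197813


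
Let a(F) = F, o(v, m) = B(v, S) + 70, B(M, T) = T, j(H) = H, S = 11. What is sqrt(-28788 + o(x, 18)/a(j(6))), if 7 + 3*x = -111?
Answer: I*sqrt(115098)/2 ≈ 169.63*I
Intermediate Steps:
x = -118/3 (x = -7/3 + (1/3)*(-111) = -7/3 - 37 = -118/3 ≈ -39.333)
o(v, m) = 81 (o(v, m) = 11 + 70 = 81)
sqrt(-28788 + o(x, 18)/a(j(6))) = sqrt(-28788 + 81/6) = sqrt(-28788 + 81*(1/6)) = sqrt(-28788 + 27/2) = sqrt(-57549/2) = I*sqrt(115098)/2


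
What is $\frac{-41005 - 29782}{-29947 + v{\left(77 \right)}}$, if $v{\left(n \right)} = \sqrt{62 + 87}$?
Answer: $\frac{2119858289}{896822660} + \frac{70787 \sqrt{149}}{896822660} \approx 2.3647$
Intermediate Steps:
$v{\left(n \right)} = \sqrt{149}$
$\frac{-41005 - 29782}{-29947 + v{\left(77 \right)}} = \frac{-41005 - 29782}{-29947 + \sqrt{149}} = - \frac{70787}{-29947 + \sqrt{149}}$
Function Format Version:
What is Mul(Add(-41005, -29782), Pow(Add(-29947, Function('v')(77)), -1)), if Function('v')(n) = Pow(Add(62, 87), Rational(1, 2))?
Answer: Add(Rational(2119858289, 896822660), Mul(Rational(70787, 896822660), Pow(149, Rational(1, 2)))) ≈ 2.3647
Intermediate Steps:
Function('v')(n) = Pow(149, Rational(1, 2))
Mul(Add(-41005, -29782), Pow(Add(-29947, Function('v')(77)), -1)) = Mul(Add(-41005, -29782), Pow(Add(-29947, Pow(149, Rational(1, 2))), -1)) = Mul(-70787, Pow(Add(-29947, Pow(149, Rational(1, 2))), -1))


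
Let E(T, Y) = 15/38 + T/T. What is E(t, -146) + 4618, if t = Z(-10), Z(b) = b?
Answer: 175537/38 ≈ 4619.4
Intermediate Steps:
t = -10
E(T, Y) = 53/38 (E(T, Y) = 15*(1/38) + 1 = 15/38 + 1 = 53/38)
E(t, -146) + 4618 = 53/38 + 4618 = 175537/38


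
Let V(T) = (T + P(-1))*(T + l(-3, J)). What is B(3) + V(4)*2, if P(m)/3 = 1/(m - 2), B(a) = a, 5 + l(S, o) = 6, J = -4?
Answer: 33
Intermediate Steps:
l(S, o) = 1 (l(S, o) = -5 + 6 = 1)
P(m) = 3/(-2 + m) (P(m) = 3/(m - 2) = 3/(-2 + m))
V(T) = (1 + T)*(-1 + T) (V(T) = (T + 3/(-2 - 1))*(T + 1) = (T + 3/(-3))*(1 + T) = (T + 3*(-⅓))*(1 + T) = (T - 1)*(1 + T) = (-1 + T)*(1 + T) = (1 + T)*(-1 + T))
B(3) + V(4)*2 = 3 + (-1 + 4²)*2 = 3 + (-1 + 16)*2 = 3 + 15*2 = 3 + 30 = 33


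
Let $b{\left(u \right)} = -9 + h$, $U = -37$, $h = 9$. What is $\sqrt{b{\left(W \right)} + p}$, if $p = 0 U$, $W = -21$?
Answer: $0$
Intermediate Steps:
$b{\left(u \right)} = 0$ ($b{\left(u \right)} = -9 + 9 = 0$)
$p = 0$ ($p = 0 \left(-37\right) = 0$)
$\sqrt{b{\left(W \right)} + p} = \sqrt{0 + 0} = \sqrt{0} = 0$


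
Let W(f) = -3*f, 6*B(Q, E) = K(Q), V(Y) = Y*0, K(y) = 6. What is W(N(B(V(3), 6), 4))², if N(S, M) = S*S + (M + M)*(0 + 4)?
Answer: 9801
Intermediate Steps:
V(Y) = 0
B(Q, E) = 1 (B(Q, E) = (⅙)*6 = 1)
N(S, M) = S² + 8*M (N(S, M) = S² + (2*M)*4 = S² + 8*M)
W(N(B(V(3), 6), 4))² = (-3*(1² + 8*4))² = (-3*(1 + 32))² = (-3*33)² = (-99)² = 9801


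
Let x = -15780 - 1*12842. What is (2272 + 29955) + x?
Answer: 3605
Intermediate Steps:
x = -28622 (x = -15780 - 12842 = -28622)
(2272 + 29955) + x = (2272 + 29955) - 28622 = 32227 - 28622 = 3605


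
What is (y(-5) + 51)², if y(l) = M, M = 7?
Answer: 3364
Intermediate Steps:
y(l) = 7
(y(-5) + 51)² = (7 + 51)² = 58² = 3364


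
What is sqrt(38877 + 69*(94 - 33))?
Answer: sqrt(43086) ≈ 207.57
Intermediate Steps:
sqrt(38877 + 69*(94 - 33)) = sqrt(38877 + 69*61) = sqrt(38877 + 4209) = sqrt(43086)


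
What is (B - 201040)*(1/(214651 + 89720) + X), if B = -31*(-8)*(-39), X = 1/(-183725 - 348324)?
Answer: -47974486736/161940286179 ≈ -0.29625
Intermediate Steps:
X = -1/532049 (X = 1/(-532049) = -1/532049 ≈ -1.8795e-6)
B = -9672 (B = 248*(-39) = -9672)
(B - 201040)*(1/(214651 + 89720) + X) = (-9672 - 201040)*(1/(214651 + 89720) - 1/532049) = -210712*(1/304371 - 1/532049) = -210712*227678/161940286179 = -47974486736/161940286179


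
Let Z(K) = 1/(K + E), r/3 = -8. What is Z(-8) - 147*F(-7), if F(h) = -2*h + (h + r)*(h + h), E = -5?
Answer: -856129/13 ≈ -65856.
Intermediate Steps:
r = -24 (r = 3*(-8) = -24)
Z(K) = 1/(-5 + K) (Z(K) = 1/(K - 5) = 1/(-5 + K))
F(h) = -2*h + 2*h*(-24 + h) (F(h) = -2*h + (h - 24)*(h + h) = -2*h + (-24 + h)*(2*h) = -2*h + 2*h*(-24 + h))
Z(-8) - 147*F(-7) = 1/(-5 - 8) - 294*(-7)*(-25 - 7) = 1/(-13) - 294*(-7)*(-32) = -1/13 - 147*448 = -1/13 - 65856 = -856129/13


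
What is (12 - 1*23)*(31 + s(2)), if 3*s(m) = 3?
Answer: -352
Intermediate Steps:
s(m) = 1 (s(m) = (⅓)*3 = 1)
(12 - 1*23)*(31 + s(2)) = (12 - 1*23)*(31 + 1) = (12 - 23)*32 = -11*32 = -352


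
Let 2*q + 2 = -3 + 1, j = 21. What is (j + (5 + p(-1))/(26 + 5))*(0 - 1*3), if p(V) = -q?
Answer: -1974/31 ≈ -63.677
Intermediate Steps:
q = -2 (q = -1 + (-3 + 1)/2 = -1 + (½)*(-2) = -1 - 1 = -2)
p(V) = 2 (p(V) = -1*(-2) = 2)
(j + (5 + p(-1))/(26 + 5))*(0 - 1*3) = (21 + (5 + 2)/(26 + 5))*(0 - 1*3) = (21 + 7/31)*(0 - 3) = (21 + 7*(1/31))*(-3) = (21 + 7/31)*(-3) = (658/31)*(-3) = -1974/31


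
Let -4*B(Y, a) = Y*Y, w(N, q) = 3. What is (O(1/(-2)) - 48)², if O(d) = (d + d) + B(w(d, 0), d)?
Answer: 42025/16 ≈ 2626.6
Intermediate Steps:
B(Y, a) = -Y²/4 (B(Y, a) = -Y*Y/4 = -Y²/4)
O(d) = -9/4 + 2*d (O(d) = (d + d) - ¼*3² = 2*d - ¼*9 = 2*d - 9/4 = -9/4 + 2*d)
(O(1/(-2)) - 48)² = ((-9/4 + 2/(-2)) - 48)² = ((-9/4 + 2*(-½)) - 48)² = ((-9/4 - 1) - 48)² = (-13/4 - 48)² = (-205/4)² = 42025/16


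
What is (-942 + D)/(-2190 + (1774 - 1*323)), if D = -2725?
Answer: 3667/739 ≈ 4.9621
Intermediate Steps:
(-942 + D)/(-2190 + (1774 - 1*323)) = (-942 - 2725)/(-2190 + (1774 - 1*323)) = -3667/(-2190 + (1774 - 323)) = -3667/(-2190 + 1451) = -3667/(-739) = -3667*(-1/739) = 3667/739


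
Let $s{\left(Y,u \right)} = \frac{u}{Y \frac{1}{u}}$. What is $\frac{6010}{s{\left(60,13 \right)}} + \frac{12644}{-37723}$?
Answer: $\frac{13600776964}{6375187} \approx 2133.4$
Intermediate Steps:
$s{\left(Y,u \right)} = \frac{u^{2}}{Y}$ ($s{\left(Y,u \right)} = u \frac{u}{Y} = \frac{u^{2}}{Y}$)
$\frac{6010}{s{\left(60,13 \right)}} + \frac{12644}{-37723} = \frac{6010}{\frac{1}{60} \cdot 13^{2}} + \frac{12644}{-37723} = \frac{6010}{\frac{1}{60} \cdot 169} + 12644 \left(- \frac{1}{37723}\right) = \frac{6010}{\frac{169}{60}} - \frac{12644}{37723} = 6010 \cdot \frac{60}{169} - \frac{12644}{37723} = \frac{360600}{169} - \frac{12644}{37723} = \frac{13600776964}{6375187}$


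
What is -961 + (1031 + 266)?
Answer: 336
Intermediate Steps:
-961 + (1031 + 266) = -961 + 1297 = 336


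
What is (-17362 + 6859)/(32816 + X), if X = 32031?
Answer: -10503/64847 ≈ -0.16197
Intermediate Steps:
(-17362 + 6859)/(32816 + X) = (-17362 + 6859)/(32816 + 32031) = -10503/64847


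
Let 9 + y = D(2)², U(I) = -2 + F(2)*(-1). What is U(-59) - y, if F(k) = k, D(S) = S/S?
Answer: 4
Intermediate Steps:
D(S) = 1
U(I) = -4 (U(I) = -2 + 2*(-1) = -2 - 2 = -4)
y = -8 (y = -9 + 1² = -9 + 1 = -8)
U(-59) - y = -4 - 1*(-8) = -4 + 8 = 4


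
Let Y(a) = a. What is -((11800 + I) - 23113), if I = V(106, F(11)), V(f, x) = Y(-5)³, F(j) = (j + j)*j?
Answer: 11438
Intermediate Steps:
F(j) = 2*j² (F(j) = (2*j)*j = 2*j²)
V(f, x) = -125 (V(f, x) = (-5)³ = -125)
I = -125
-((11800 + I) - 23113) = -((11800 - 125) - 23113) = -(11675 - 23113) = -1*(-11438) = 11438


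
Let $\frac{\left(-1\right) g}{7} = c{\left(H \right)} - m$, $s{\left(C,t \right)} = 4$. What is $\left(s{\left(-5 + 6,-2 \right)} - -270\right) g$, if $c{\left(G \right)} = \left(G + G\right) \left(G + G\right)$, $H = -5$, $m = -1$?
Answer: $-193718$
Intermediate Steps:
$c{\left(G \right)} = 4 G^{2}$ ($c{\left(G \right)} = 2 G 2 G = 4 G^{2}$)
$g = -707$ ($g = - 7 \left(4 \left(-5\right)^{2} - -1\right) = - 7 \left(4 \cdot 25 + 1\right) = - 7 \left(100 + 1\right) = \left(-7\right) 101 = -707$)
$\left(s{\left(-5 + 6,-2 \right)} - -270\right) g = \left(4 - -270\right) \left(-707\right) = \left(4 + 270\right) \left(-707\right) = 274 \left(-707\right) = -193718$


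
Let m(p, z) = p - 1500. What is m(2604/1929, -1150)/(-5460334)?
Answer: 481816/1755497381 ≈ 0.00027446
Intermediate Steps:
m(p, z) = -1500 + p
m(2604/1929, -1150)/(-5460334) = (-1500 + 2604/1929)/(-5460334) = (-1500 + 2604*(1/1929))*(-1/5460334) = (-1500 + 868/643)*(-1/5460334) = -963632/643*(-1/5460334) = 481816/1755497381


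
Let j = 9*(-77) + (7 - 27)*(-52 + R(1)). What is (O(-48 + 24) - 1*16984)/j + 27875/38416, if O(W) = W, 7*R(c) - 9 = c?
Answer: -4511521921/85629264 ≈ -52.687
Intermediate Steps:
R(c) = 9/7 + c/7
j = 2229/7 (j = 9*(-77) + (7 - 27)*(-52 + (9/7 + (⅐)*1)) = -693 - 20*(-52 + (9/7 + ⅐)) = -693 - 20*(-52 + 10/7) = -693 - 20*(-354/7) = -693 + 7080/7 = 2229/7 ≈ 318.43)
(O(-48 + 24) - 1*16984)/j + 27875/38416 = ((-48 + 24) - 1*16984)/(2229/7) + 27875/38416 = (-24 - 16984)*(7/2229) + 27875*(1/38416) = -17008*7/2229 + 27875/38416 = -119056/2229 + 27875/38416 = -4511521921/85629264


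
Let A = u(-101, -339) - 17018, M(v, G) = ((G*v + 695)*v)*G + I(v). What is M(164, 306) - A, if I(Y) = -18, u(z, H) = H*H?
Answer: 2553213815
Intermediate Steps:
u(z, H) = H**2
M(v, G) = -18 + G*v*(695 + G*v) (M(v, G) = ((G*v + 695)*v)*G - 18 = ((695 + G*v)*v)*G - 18 = (v*(695 + G*v))*G - 18 = G*v*(695 + G*v) - 18 = -18 + G*v*(695 + G*v))
A = 97903 (A = (-339)**2 - 17018 = 114921 - 17018 = 97903)
M(164, 306) - A = (-18 + 306**2*164**2 + 695*306*164) - 1*97903 = (-18 + 93636*26896 + 34877880) - 97903 = (-18 + 2518433856 + 34877880) - 97903 = 2553311718 - 97903 = 2553213815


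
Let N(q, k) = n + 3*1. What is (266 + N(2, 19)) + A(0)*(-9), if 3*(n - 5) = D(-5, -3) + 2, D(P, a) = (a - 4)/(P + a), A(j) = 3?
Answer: 5951/24 ≈ 247.96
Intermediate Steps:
D(P, a) = (-4 + a)/(P + a)
n = 143/24 (n = 5 + ((-4 - 3)/(-5 - 3) + 2)/3 = 5 + (-7/(-8) + 2)/3 = 5 + (-⅛*(-7) + 2)/3 = 5 + (7/8 + 2)/3 = 5 + (⅓)*(23/8) = 5 + 23/24 = 143/24 ≈ 5.9583)
N(q, k) = 215/24 (N(q, k) = 143/24 + 3*1 = 143/24 + 3 = 215/24)
(266 + N(2, 19)) + A(0)*(-9) = (266 + 215/24) + 3*(-9) = 6599/24 - 27 = 5951/24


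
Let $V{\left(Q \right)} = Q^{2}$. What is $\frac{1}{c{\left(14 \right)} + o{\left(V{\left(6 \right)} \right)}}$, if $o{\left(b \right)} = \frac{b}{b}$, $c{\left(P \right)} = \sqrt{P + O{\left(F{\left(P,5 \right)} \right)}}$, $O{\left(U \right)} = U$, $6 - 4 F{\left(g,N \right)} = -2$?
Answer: $\frac{1}{5} \approx 0.2$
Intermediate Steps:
$F{\left(g,N \right)} = 2$ ($F{\left(g,N \right)} = \frac{3}{2} - - \frac{1}{2} = \frac{3}{2} + \frac{1}{2} = 2$)
$c{\left(P \right)} = \sqrt{2 + P}$ ($c{\left(P \right)} = \sqrt{P + 2} = \sqrt{2 + P}$)
$o{\left(b \right)} = 1$
$\frac{1}{c{\left(14 \right)} + o{\left(V{\left(6 \right)} \right)}} = \frac{1}{\sqrt{2 + 14} + 1} = \frac{1}{\sqrt{16} + 1} = \frac{1}{4 + 1} = \frac{1}{5}$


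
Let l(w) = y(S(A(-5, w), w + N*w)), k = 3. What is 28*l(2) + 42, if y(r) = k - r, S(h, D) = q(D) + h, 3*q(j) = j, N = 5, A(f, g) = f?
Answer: 154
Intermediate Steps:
q(j) = j/3
S(h, D) = h + D/3 (S(h, D) = D/3 + h = h + D/3)
y(r) = 3 - r
l(w) = 8 - 2*w (l(w) = 3 - (-5 + (w + 5*w)/3) = 3 - (-5 + (6*w)/3) = 3 - (-5 + 2*w) = 3 + (5 - 2*w) = 8 - 2*w)
28*l(2) + 42 = 28*(8 - 2*2) + 42 = 28*(8 - 4) + 42 = 28*4 + 42 = 112 + 42 = 154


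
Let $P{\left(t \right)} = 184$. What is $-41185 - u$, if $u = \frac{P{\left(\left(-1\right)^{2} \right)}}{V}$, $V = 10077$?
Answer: $- \frac{415021429}{10077} \approx -41185.0$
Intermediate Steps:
$u = \frac{184}{10077} \approx 0.018259$
$-41185 - u = -41185 - \frac{184}{10077} = - \frac{415021429}{10077}$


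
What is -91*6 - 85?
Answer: -631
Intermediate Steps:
-91*6 - 85 = -546 - 85 = -631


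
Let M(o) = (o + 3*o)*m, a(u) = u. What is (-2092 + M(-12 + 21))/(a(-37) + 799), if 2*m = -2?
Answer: -1064/381 ≈ -2.7927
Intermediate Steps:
m = -1 (m = (½)*(-2) = -1)
M(o) = -4*o (M(o) = (o + 3*o)*(-1) = (4*o)*(-1) = -4*o)
(-2092 + M(-12 + 21))/(a(-37) + 799) = (-2092 - 4*(-12 + 21))/(-37 + 799) = (-2092 - 4*9)/762 = (-2092 - 36)*(1/762) = -2128*1/762 = -1064/381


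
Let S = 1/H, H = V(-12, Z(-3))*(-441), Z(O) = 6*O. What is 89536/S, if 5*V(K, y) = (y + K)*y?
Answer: -4264420608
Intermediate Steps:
V(K, y) = y*(K + y)/5 (V(K, y) = ((y + K)*y)/5 = ((K + y)*y)/5 = (y*(K + y))/5 = y*(K + y)/5)
H = -47628 (H = ((6*(-3))*(-12 + 6*(-3))/5)*(-441) = ((⅕)*(-18)*(-12 - 18))*(-441) = ((⅕)*(-18)*(-30))*(-441) = 108*(-441) = -47628)
S = -1/47628 (S = 1/(-47628) = -1/47628 ≈ -2.0996e-5)
89536/S = 89536/(-1/47628) = 89536*(-47628) = -4264420608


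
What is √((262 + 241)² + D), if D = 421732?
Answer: √674741 ≈ 821.43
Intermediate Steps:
√((262 + 241)² + D) = √((262 + 241)² + 421732) = √(503² + 421732) = √(253009 + 421732) = √674741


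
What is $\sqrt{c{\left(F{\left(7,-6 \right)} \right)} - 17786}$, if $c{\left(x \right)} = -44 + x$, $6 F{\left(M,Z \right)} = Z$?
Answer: $i \sqrt{17831} \approx 133.53 i$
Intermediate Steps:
$F{\left(M,Z \right)} = \frac{Z}{6}$
$\sqrt{c{\left(F{\left(7,-6 \right)} \right)} - 17786} = \sqrt{\left(-44 + \frac{1}{6} \left(-6\right)\right) - 17786} = \sqrt{\left(-44 - 1\right) - 17786} = \sqrt{-45 - 17786} = \sqrt{-17831} = i \sqrt{17831}$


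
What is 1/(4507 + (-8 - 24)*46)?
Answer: 1/3035 ≈ 0.00032949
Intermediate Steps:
1/(4507 + (-8 - 24)*46) = 1/(4507 - 32*46) = 1/(4507 - 1472) = 1/3035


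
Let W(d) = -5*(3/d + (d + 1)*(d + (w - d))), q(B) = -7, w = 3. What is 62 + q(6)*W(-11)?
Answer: -10973/11 ≈ -997.54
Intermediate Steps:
W(d) = -15 - 15*d - 15/d (W(d) = -5*(3/d + (d + 1)*(d + (3 - d))) = -5*(3/d + (1 + d)*3) = -5*(3/d + (3 + 3*d)) = -5*(3 + 3*d + 3/d) = -15 - 15*d - 15/d)
62 + q(6)*W(-11) = 62 - 7*(-15 - 15*(-11) - 15/(-11)) = 62 - 7*(-15 + 165 - 15*(-1/11)) = 62 - 7*(-15 + 165 + 15/11) = 62 - 7*1665/11 = 62 - 11655/11 = -10973/11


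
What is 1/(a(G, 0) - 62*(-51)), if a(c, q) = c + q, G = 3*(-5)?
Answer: 1/3147 ≈ 0.00031776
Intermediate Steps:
G = -15
1/(a(G, 0) - 62*(-51)) = 1/((-15 + 0) - 62*(-51)) = 1/(-15 + 3162) = 1/3147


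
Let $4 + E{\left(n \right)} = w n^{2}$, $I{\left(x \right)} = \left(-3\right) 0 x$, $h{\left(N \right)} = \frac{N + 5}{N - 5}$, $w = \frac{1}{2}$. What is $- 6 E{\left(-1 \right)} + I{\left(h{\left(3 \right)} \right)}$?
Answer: $21$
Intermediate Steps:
$w = \frac{1}{2} \approx 0.5$
$h{\left(N \right)} = \frac{5 + N}{-5 + N}$
$I{\left(x \right)} = 0$ ($I{\left(x \right)} = 0 x = 0$)
$E{\left(n \right)} = -4 + \frac{n^{2}}{2}$
$- 6 E{\left(-1 \right)} + I{\left(h{\left(3 \right)} \right)} = - 6 \left(-4 + \frac{\left(-1\right)^{2}}{2}\right) + 0 = - 6 \left(-4 + \frac{1}{2} \cdot 1\right) + 0 = - 6 \left(-4 + \frac{1}{2}\right) + 0 = \left(-6\right) \left(- \frac{7}{2}\right) + 0 = 21 + 0 = 21$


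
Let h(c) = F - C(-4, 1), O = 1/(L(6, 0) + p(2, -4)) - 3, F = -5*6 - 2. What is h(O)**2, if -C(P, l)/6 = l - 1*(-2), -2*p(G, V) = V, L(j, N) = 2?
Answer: 196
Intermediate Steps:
p(G, V) = -V/2
C(P, l) = -12 - 6*l (C(P, l) = -6*(l - 1*(-2)) = -6*(l + 2) = -6*(2 + l) = -12 - 6*l)
F = -32 (F = -30 - 2 = -32)
O = -11/4 (O = 1/(2 - 1/2*(-4)) - 3 = 1/(2 + 2) - 3 = 1/4 - 3 = -11/4 ≈ -2.7500)
h(c) = -14 (h(c) = -32 - (-12 - 6*1) = -32 - (-12 - 6) = -32 - 1*(-18) = -32 + 18 = -14)
h(O)**2 = (-14)**2 = 196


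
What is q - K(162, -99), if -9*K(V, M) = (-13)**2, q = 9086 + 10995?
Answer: 180898/9 ≈ 20100.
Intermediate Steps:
q = 20081
K(V, M) = -169/9 (K(V, M) = -1/9*(-13)**2 = -1/9*169 = -169/9)
q - K(162, -99) = 20081 - 1*(-169/9) = 20081 + 169/9 = 180898/9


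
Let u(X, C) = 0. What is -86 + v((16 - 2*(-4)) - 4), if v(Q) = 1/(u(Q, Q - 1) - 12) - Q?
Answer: -1273/12 ≈ -106.08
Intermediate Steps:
v(Q) = -1/12 - Q (v(Q) = 1/(0 - 12) - Q = 1/(-12) - Q = -1/12 - Q)
-86 + v((16 - 2*(-4)) - 4) = -86 + (-1/12 - ((16 - 2*(-4)) - 4)) = -86 + (-1/12 - ((16 + 8) - 4)) = -86 + (-1/12 - (24 - 4)) = -86 + (-1/12 - 1*20) = -86 + (-1/12 - 20) = -86 - 241/12 = -1273/12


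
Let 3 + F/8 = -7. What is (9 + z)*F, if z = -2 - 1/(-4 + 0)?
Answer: -580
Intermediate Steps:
F = -80 (F = -24 + 8*(-7) = -24 - 56 = -80)
z = -7/4 (z = -2 - 1/(-4) = -2 - 1*(-1/4) = -2 + 1/4 = -7/4 ≈ -1.7500)
(9 + z)*F = (9 - 7/4)*(-80) = (29/4)*(-80) = -580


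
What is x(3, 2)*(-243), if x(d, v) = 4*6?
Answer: -5832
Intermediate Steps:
x(d, v) = 24
x(3, 2)*(-243) = 24*(-243) = -5832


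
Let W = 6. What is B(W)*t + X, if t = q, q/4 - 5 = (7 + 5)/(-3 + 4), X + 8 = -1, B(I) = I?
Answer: 399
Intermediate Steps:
X = -9 (X = -8 - 1 = -9)
q = 68 (q = 20 + 4*((7 + 5)/(-3 + 4)) = 20 + 4*(12/1) = 20 + 4*(12*1) = 20 + 4*12 = 20 + 48 = 68)
t = 68
B(W)*t + X = 6*68 - 9 = 408 - 9 = 399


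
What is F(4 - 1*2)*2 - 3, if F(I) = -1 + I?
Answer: -1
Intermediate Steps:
F(4 - 1*2)*2 - 3 = (-1 + (4 - 1*2))*2 - 3 = (-1 + (4 - 2))*2 - 3 = (-1 + 2)*2 - 3 = 1*2 - 3 = 2 - 3 = -1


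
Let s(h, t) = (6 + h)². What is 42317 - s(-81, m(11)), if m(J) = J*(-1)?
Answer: 36692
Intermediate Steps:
m(J) = -J
42317 - s(-81, m(11)) = 42317 - (6 - 81)² = 42317 - 1*(-75)² = 42317 - 1*5625 = 42317 - 5625 = 36692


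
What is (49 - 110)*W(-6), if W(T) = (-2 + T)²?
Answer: -3904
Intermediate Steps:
(49 - 110)*W(-6) = (49 - 110)*(-2 - 6)² = -61*(-8)² = -61*64 = -3904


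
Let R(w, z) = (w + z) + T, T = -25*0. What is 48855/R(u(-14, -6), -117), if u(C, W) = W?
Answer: -16285/41 ≈ -397.20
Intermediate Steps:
T = 0
R(w, z) = w + z (R(w, z) = (w + z) + 0 = w + z)
48855/R(u(-14, -6), -117) = 48855/(-6 - 117) = 48855/(-123) = 48855*(-1/123) = -16285/41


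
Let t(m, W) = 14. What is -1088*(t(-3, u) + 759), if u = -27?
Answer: -841024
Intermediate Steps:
-1088*(t(-3, u) + 759) = -1088*(14 + 759) = -1088*773 = -841024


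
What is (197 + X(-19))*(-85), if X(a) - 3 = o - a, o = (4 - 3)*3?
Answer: -18870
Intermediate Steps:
o = 3 (o = 1*3 = 3)
X(a) = 6 - a (X(a) = 3 + (3 - a) = 6 - a)
(197 + X(-19))*(-85) = (197 + (6 - 1*(-19)))*(-85) = (197 + (6 + 19))*(-85) = (197 + 25)*(-85) = 222*(-85) = -18870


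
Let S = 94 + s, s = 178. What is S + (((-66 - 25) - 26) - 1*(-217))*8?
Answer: 1072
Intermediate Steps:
S = 272 (S = 94 + 178 = 272)
S + (((-66 - 25) - 26) - 1*(-217))*8 = 272 + (((-66 - 25) - 26) - 1*(-217))*8 = 272 + ((-91 - 26) + 217)*8 = 272 + (-117 + 217)*8 = 272 + 100*8 = 272 + 800 = 1072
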